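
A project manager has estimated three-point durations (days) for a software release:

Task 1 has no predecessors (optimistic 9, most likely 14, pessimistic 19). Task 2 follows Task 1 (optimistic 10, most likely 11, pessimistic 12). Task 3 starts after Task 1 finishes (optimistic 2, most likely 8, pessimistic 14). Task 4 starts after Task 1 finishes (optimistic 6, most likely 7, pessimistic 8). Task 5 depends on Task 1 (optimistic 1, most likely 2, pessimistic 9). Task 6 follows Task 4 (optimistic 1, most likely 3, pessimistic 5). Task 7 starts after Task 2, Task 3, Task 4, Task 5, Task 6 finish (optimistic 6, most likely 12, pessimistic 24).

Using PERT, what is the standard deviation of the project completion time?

3.45 days

te_Task 1 = (9 + 4·14 + 19)/6 = 84/6 = 14; σ²_Task 1 = ((19−9)/6)² = 2.778
te_Task 2 = (10 + 4·11 + 12)/6 = 66/6 = 11; σ²_Task 2 = ((12−10)/6)² = 0.111
te_Task 3 = (2 + 4·8 + 14)/6 = 48/6 = 8; σ²_Task 3 = ((14−2)/6)² = 4.000
te_Task 4 = (6 + 4·7 + 8)/6 = 42/6 = 7; σ²_Task 4 = ((8−6)/6)² = 0.111
te_Task 5 = (1 + 4·2 + 9)/6 = 18/6 = 3; σ²_Task 5 = ((9−1)/6)² = 1.778
te_Task 6 = (1 + 4·3 + 5)/6 = 18/6 = 3; σ²_Task 6 = ((5−1)/6)² = 0.444
te_Task 7 = (6 + 4·12 + 24)/6 = 78/6 = 13; σ²_Task 7 = ((24−6)/6)² = 9.000

Forward pass:
ES_Task 1 = 0; EF_Task 1 = 14
ES_Task 2 = 14; EF_Task 2 = 14+11 = 25
ES_Task 3 = 14; EF_Task 3 = 14+8 = 22
ES_Task 4 = 14; EF_Task 4 = 14+7 = 21
ES_Task 5 = 14; EF_Task 5 = 14+3 = 17
ES_Task 6 = 21; EF_Task 6 = 21+3 = 24
ES_Task 7 = max(EF_Task 2=25, EF_Task 3=22, EF_Task 4=21, EF_Task 5=17, EF_Task 6=24) = 25; EF_Task 7 = 25+13 = 38
Expected project duration μ = 38 days. Critical path: Task 1 → Task 2 → Task 7.

Variance along critical path = 2.778 + 0.111 + 9.000 = 11.889
σ = √11.889 = 3.448 days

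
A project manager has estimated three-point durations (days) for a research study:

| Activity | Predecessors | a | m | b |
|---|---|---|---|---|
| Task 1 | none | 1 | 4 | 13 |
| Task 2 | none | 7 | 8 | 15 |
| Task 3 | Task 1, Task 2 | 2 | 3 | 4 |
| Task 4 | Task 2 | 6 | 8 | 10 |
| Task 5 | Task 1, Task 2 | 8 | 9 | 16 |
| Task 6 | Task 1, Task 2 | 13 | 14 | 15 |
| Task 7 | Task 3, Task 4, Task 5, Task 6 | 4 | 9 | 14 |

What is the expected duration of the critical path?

32 days

te_Task 1 = (1 + 4·4 + 13)/6 = 30/6 = 5
te_Task 2 = (7 + 4·8 + 15)/6 = 54/6 = 9
te_Task 3 = (2 + 4·3 + 4)/6 = 18/6 = 3
te_Task 4 = (6 + 4·8 + 10)/6 = 48/6 = 8
te_Task 5 = (8 + 4·9 + 16)/6 = 60/6 = 10
te_Task 6 = (13 + 4·14 + 15)/6 = 84/6 = 14
te_Task 7 = (4 + 4·9 + 14)/6 = 54/6 = 9

Forward pass:
ES_Task 1 = 0; EF_Task 1 = 5
ES_Task 2 = 0; EF_Task 2 = 9
ES_Task 3 = max(EF_Task 1=5, EF_Task 2=9) = 9; EF_Task 3 = 9+3 = 12
ES_Task 4 = 9; EF_Task 4 = 9+8 = 17
ES_Task 5 = max(EF_Task 1=5, EF_Task 2=9) = 9; EF_Task 5 = 9+10 = 19
ES_Task 6 = max(EF_Task 1=5, EF_Task 2=9) = 9; EF_Task 6 = 9+14 = 23
ES_Task 7 = max(EF_Task 3=12, EF_Task 4=17, EF_Task 5=19, EF_Task 6=23) = 23; EF_Task 7 = 23+9 = 32
Expected project duration μ = 32 days. Critical path: Task 2 → Task 6 → Task 7.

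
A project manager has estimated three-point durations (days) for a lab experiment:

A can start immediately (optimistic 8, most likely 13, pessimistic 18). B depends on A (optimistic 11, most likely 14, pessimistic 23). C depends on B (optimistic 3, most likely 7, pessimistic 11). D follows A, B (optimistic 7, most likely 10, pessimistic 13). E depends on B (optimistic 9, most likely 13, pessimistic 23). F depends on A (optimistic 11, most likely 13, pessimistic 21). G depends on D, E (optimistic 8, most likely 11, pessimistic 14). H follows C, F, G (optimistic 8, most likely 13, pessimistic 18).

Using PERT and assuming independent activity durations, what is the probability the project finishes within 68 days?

0.691

te_A = (8 + 4·13 + 18)/6 = 78/6 = 13; σ²_A = ((18−8)/6)² = 2.778
te_B = (11 + 4·14 + 23)/6 = 90/6 = 15; σ²_B = ((23−11)/6)² = 4.000
te_C = (3 + 4·7 + 11)/6 = 42/6 = 7; σ²_C = ((11−3)/6)² = 1.778
te_D = (7 + 4·10 + 13)/6 = 60/6 = 10; σ²_D = ((13−7)/6)² = 1.000
te_E = (9 + 4·13 + 23)/6 = 84/6 = 14; σ²_E = ((23−9)/6)² = 5.444
te_F = (11 + 4·13 + 21)/6 = 84/6 = 14; σ²_F = ((21−11)/6)² = 2.778
te_G = (8 + 4·11 + 14)/6 = 66/6 = 11; σ²_G = ((14−8)/6)² = 1.000
te_H = (8 + 4·13 + 18)/6 = 78/6 = 13; σ²_H = ((18−8)/6)² = 2.778

Forward pass:
ES_A = 0; EF_A = 13
ES_B = 13; EF_B = 13+15 = 28
ES_C = 28; EF_C = 28+7 = 35
ES_D = max(EF_A=13, EF_B=28) = 28; EF_D = 28+10 = 38
ES_E = 28; EF_E = 28+14 = 42
ES_F = 13; EF_F = 13+14 = 27
ES_G = max(EF_D=38, EF_E=42) = 42; EF_G = 42+11 = 53
ES_H = max(EF_C=35, EF_F=27, EF_G=53) = 53; EF_H = 53+13 = 66
Expected project duration μ = 66 days. Critical path: A → B → E → G → H.

Variance along critical path = 2.778 + 4.000 + 5.444 + 1.000 + 2.778 = 16.000; σ = √16.000 = 4.000 days.
Z = (68 − 66) / 4.000 = 0.500
P(T ≤ 68) = Φ(0.500) ≈ 0.691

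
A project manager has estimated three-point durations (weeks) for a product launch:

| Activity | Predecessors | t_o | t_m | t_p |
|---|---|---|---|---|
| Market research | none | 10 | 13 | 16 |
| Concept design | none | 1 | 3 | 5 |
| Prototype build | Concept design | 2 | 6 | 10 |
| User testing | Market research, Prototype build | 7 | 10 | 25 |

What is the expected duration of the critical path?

te_Market research = (10 + 4·13 + 16)/6 = 78/6 = 13
te_Concept design = (1 + 4·3 + 5)/6 = 18/6 = 3
te_Prototype build = (2 + 4·6 + 10)/6 = 36/6 = 6
te_User testing = (7 + 4·10 + 25)/6 = 72/6 = 12

Forward pass:
ES_Market research = 0; EF_Market research = 13
ES_Concept design = 0; EF_Concept design = 3
ES_Prototype build = 3; EF_Prototype build = 3+6 = 9
ES_User testing = max(EF_Market research=13, EF_Prototype build=9) = 13; EF_User testing = 13+12 = 25
Expected project duration μ = 25 weeks. Critical path: Market research → User testing.

25 weeks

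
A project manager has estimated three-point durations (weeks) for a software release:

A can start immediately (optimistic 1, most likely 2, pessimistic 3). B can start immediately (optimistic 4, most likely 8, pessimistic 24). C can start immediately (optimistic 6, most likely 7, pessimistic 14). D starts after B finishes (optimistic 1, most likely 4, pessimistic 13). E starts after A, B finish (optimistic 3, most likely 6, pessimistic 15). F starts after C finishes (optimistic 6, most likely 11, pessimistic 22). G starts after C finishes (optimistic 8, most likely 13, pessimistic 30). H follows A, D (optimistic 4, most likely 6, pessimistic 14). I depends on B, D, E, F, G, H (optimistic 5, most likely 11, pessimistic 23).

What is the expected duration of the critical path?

te_A = (1 + 4·2 + 3)/6 = 12/6 = 2
te_B = (4 + 4·8 + 24)/6 = 60/6 = 10
te_C = (6 + 4·7 + 14)/6 = 48/6 = 8
te_D = (1 + 4·4 + 13)/6 = 30/6 = 5
te_E = (3 + 4·6 + 15)/6 = 42/6 = 7
te_F = (6 + 4·11 + 22)/6 = 72/6 = 12
te_G = (8 + 4·13 + 30)/6 = 90/6 = 15
te_H = (4 + 4·6 + 14)/6 = 42/6 = 7
te_I = (5 + 4·11 + 23)/6 = 72/6 = 12

Forward pass:
ES_A = 0; EF_A = 2
ES_B = 0; EF_B = 10
ES_C = 0; EF_C = 8
ES_D = 10; EF_D = 10+5 = 15
ES_E = max(EF_A=2, EF_B=10) = 10; EF_E = 10+7 = 17
ES_F = 8; EF_F = 8+12 = 20
ES_G = 8; EF_G = 8+15 = 23
ES_H = max(EF_A=2, EF_D=15) = 15; EF_H = 15+7 = 22
ES_I = max(EF_B=10, EF_D=15, EF_E=17, EF_F=20, EF_G=23, EF_H=22) = 23; EF_I = 23+12 = 35
Expected project duration μ = 35 weeks. Critical path: C → G → I.

35 weeks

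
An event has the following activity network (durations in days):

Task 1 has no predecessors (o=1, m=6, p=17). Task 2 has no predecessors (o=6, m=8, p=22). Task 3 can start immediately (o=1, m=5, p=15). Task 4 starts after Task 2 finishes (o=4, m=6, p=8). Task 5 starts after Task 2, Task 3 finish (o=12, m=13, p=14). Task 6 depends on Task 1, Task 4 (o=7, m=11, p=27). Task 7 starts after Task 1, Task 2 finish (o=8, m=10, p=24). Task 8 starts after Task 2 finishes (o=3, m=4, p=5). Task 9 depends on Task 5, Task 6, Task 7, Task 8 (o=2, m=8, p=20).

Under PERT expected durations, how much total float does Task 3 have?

te_Task 1 = (1 + 4·6 + 17)/6 = 42/6 = 7
te_Task 2 = (6 + 4·8 + 22)/6 = 60/6 = 10
te_Task 3 = (1 + 4·5 + 15)/6 = 36/6 = 6
te_Task 4 = (4 + 4·6 + 8)/6 = 36/6 = 6
te_Task 5 = (12 + 4·13 + 14)/6 = 78/6 = 13
te_Task 6 = (7 + 4·11 + 27)/6 = 78/6 = 13
te_Task 7 = (8 + 4·10 + 24)/6 = 72/6 = 12
te_Task 8 = (3 + 4·4 + 5)/6 = 24/6 = 4
te_Task 9 = (2 + 4·8 + 20)/6 = 54/6 = 9

Forward pass:
ES_Task 1 = 0; EF_Task 1 = 7
ES_Task 2 = 0; EF_Task 2 = 10
ES_Task 3 = 0; EF_Task 3 = 6
ES_Task 4 = 10; EF_Task 4 = 10+6 = 16
ES_Task 5 = max(EF_Task 2=10, EF_Task 3=6) = 10; EF_Task 5 = 10+13 = 23
ES_Task 6 = max(EF_Task 1=7, EF_Task 4=16) = 16; EF_Task 6 = 16+13 = 29
ES_Task 7 = max(EF_Task 1=7, EF_Task 2=10) = 10; EF_Task 7 = 10+12 = 22
ES_Task 8 = 10; EF_Task 8 = 10+4 = 14
ES_Task 9 = max(EF_Task 5=23, EF_Task 6=29, EF_Task 7=22, EF_Task 8=14) = 29; EF_Task 9 = 29+9 = 38
Expected project duration μ = 38 days. Critical path: Task 2 → Task 4 → Task 6 → Task 9.

Backward pass:
LF_Task 9 = 38; LS_Task 9 = 38−9 = 29
LF_Task 8 = LS_Task 9 = 29; LS_Task 8 = 29−4 = 25
LF_Task 7 = LS_Task 9 = 29; LS_Task 7 = 29−12 = 17
LF_Task 6 = LS_Task 9 = 29; LS_Task 6 = 29−13 = 16
LF_Task 5 = LS_Task 9 = 29; LS_Task 5 = 29−13 = 16
LF_Task 4 = LS_Task 6 = 16; LS_Task 4 = 16−6 = 10
LF_Task 3 = LS_Task 5 = 16; LS_Task 3 = 16−6 = 10
LF_Task 2 = min(LS_Task 4=10, LS_Task 5=16, LS_Task 7=17, LS_Task 8=25) = 10; LS_Task 2 = 10−10 = 0
LF_Task 1 = min(LS_Task 6=16, LS_Task 7=17) = 16; LS_Task 1 = 16−7 = 9
Slack_Task 3 = LS_Task 3 − ES_Task 3 = 10 − 0 = 10

10 days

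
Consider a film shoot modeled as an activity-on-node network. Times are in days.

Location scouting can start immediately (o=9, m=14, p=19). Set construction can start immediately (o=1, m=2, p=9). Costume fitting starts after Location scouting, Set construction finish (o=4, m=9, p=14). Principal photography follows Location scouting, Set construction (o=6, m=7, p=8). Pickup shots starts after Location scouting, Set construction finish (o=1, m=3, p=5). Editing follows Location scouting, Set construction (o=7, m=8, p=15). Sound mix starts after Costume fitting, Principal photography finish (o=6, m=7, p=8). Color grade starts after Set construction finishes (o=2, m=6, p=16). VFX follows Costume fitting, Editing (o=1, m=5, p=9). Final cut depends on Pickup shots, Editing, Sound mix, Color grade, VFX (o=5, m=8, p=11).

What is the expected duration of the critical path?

38 days

te_Location scouting = (9 + 4·14 + 19)/6 = 84/6 = 14
te_Set construction = (1 + 4·2 + 9)/6 = 18/6 = 3
te_Costume fitting = (4 + 4·9 + 14)/6 = 54/6 = 9
te_Principal photography = (6 + 4·7 + 8)/6 = 42/6 = 7
te_Pickup shots = (1 + 4·3 + 5)/6 = 18/6 = 3
te_Editing = (7 + 4·8 + 15)/6 = 54/6 = 9
te_Sound mix = (6 + 4·7 + 8)/6 = 42/6 = 7
te_Color grade = (2 + 4·6 + 16)/6 = 42/6 = 7
te_VFX = (1 + 4·5 + 9)/6 = 30/6 = 5
te_Final cut = (5 + 4·8 + 11)/6 = 48/6 = 8

Forward pass:
ES_Location scouting = 0; EF_Location scouting = 14
ES_Set construction = 0; EF_Set construction = 3
ES_Costume fitting = max(EF_Location scouting=14, EF_Set construction=3) = 14; EF_Costume fitting = 14+9 = 23
ES_Principal photography = max(EF_Location scouting=14, EF_Set construction=3) = 14; EF_Principal photography = 14+7 = 21
ES_Pickup shots = max(EF_Location scouting=14, EF_Set construction=3) = 14; EF_Pickup shots = 14+3 = 17
ES_Editing = max(EF_Location scouting=14, EF_Set construction=3) = 14; EF_Editing = 14+9 = 23
ES_Sound mix = max(EF_Costume fitting=23, EF_Principal photography=21) = 23; EF_Sound mix = 23+7 = 30
ES_Color grade = 3; EF_Color grade = 3+7 = 10
ES_VFX = max(EF_Costume fitting=23, EF_Editing=23) = 23; EF_VFX = 23+5 = 28
ES_Final cut = max(EF_Pickup shots=17, EF_Editing=23, EF_Sound mix=30, EF_Color grade=10, EF_VFX=28) = 30; EF_Final cut = 30+8 = 38
Expected project duration μ = 38 days. Critical path: Location scouting → Costume fitting → Sound mix → Final cut.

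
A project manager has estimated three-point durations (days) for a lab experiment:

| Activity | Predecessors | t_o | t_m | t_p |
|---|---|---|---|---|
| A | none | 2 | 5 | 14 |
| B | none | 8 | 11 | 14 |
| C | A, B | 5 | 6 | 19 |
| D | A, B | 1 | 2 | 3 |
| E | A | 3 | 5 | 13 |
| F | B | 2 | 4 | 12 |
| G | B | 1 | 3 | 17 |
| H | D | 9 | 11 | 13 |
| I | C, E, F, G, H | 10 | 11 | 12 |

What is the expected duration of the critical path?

te_A = (2 + 4·5 + 14)/6 = 36/6 = 6
te_B = (8 + 4·11 + 14)/6 = 66/6 = 11
te_C = (5 + 4·6 + 19)/6 = 48/6 = 8
te_D = (1 + 4·2 + 3)/6 = 12/6 = 2
te_E = (3 + 4·5 + 13)/6 = 36/6 = 6
te_F = (2 + 4·4 + 12)/6 = 30/6 = 5
te_G = (1 + 4·3 + 17)/6 = 30/6 = 5
te_H = (9 + 4·11 + 13)/6 = 66/6 = 11
te_I = (10 + 4·11 + 12)/6 = 66/6 = 11

Forward pass:
ES_A = 0; EF_A = 6
ES_B = 0; EF_B = 11
ES_C = max(EF_A=6, EF_B=11) = 11; EF_C = 11+8 = 19
ES_D = max(EF_A=6, EF_B=11) = 11; EF_D = 11+2 = 13
ES_E = 6; EF_E = 6+6 = 12
ES_F = 11; EF_F = 11+5 = 16
ES_G = 11; EF_G = 11+5 = 16
ES_H = 13; EF_H = 13+11 = 24
ES_I = max(EF_C=19, EF_E=12, EF_F=16, EF_G=16, EF_H=24) = 24; EF_I = 24+11 = 35
Expected project duration μ = 35 days. Critical path: B → D → H → I.

35 days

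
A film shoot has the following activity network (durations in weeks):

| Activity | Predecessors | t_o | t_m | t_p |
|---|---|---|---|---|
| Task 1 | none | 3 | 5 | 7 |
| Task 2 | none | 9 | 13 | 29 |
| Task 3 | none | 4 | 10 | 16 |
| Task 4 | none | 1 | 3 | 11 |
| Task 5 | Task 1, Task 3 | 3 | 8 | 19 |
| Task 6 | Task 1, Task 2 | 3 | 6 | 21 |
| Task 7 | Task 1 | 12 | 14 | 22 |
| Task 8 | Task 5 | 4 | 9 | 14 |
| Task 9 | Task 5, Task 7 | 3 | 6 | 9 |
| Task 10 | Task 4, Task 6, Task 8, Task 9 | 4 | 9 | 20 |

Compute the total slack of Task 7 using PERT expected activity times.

2 weeks

te_Task 1 = (3 + 4·5 + 7)/6 = 30/6 = 5
te_Task 2 = (9 + 4·13 + 29)/6 = 90/6 = 15
te_Task 3 = (4 + 4·10 + 16)/6 = 60/6 = 10
te_Task 4 = (1 + 4·3 + 11)/6 = 24/6 = 4
te_Task 5 = (3 + 4·8 + 19)/6 = 54/6 = 9
te_Task 6 = (3 + 4·6 + 21)/6 = 48/6 = 8
te_Task 7 = (12 + 4·14 + 22)/6 = 90/6 = 15
te_Task 8 = (4 + 4·9 + 14)/6 = 54/6 = 9
te_Task 9 = (3 + 4·6 + 9)/6 = 36/6 = 6
te_Task 10 = (4 + 4·9 + 20)/6 = 60/6 = 10

Forward pass:
ES_Task 1 = 0; EF_Task 1 = 5
ES_Task 2 = 0; EF_Task 2 = 15
ES_Task 3 = 0; EF_Task 3 = 10
ES_Task 4 = 0; EF_Task 4 = 4
ES_Task 5 = max(EF_Task 1=5, EF_Task 3=10) = 10; EF_Task 5 = 10+9 = 19
ES_Task 6 = max(EF_Task 1=5, EF_Task 2=15) = 15; EF_Task 6 = 15+8 = 23
ES_Task 7 = 5; EF_Task 7 = 5+15 = 20
ES_Task 8 = 19; EF_Task 8 = 19+9 = 28
ES_Task 9 = max(EF_Task 5=19, EF_Task 7=20) = 20; EF_Task 9 = 20+6 = 26
ES_Task 10 = max(EF_Task 4=4, EF_Task 6=23, EF_Task 8=28, EF_Task 9=26) = 28; EF_Task 10 = 28+10 = 38
Expected project duration μ = 38 weeks. Critical path: Task 3 → Task 5 → Task 8 → Task 10.

Backward pass:
LF_Task 10 = 38; LS_Task 10 = 38−10 = 28
LF_Task 9 = LS_Task 10 = 28; LS_Task 9 = 28−6 = 22
LF_Task 8 = LS_Task 10 = 28; LS_Task 8 = 28−9 = 19
LF_Task 7 = LS_Task 9 = 22; LS_Task 7 = 22−15 = 7
LF_Task 6 = LS_Task 10 = 28; LS_Task 6 = 28−8 = 20
LF_Task 5 = min(LS_Task 8=19, LS_Task 9=22) = 19; LS_Task 5 = 19−9 = 10
LF_Task 4 = LS_Task 10 = 28; LS_Task 4 = 28−4 = 24
LF_Task 3 = LS_Task 5 = 10; LS_Task 3 = 10−10 = 0
LF_Task 2 = LS_Task 6 = 20; LS_Task 2 = 20−15 = 5
LF_Task 1 = min(LS_Task 5=10, LS_Task 6=20, LS_Task 7=7) = 7; LS_Task 1 = 7−5 = 2
Slack_Task 7 = LS_Task 7 − ES_Task 7 = 7 − 5 = 2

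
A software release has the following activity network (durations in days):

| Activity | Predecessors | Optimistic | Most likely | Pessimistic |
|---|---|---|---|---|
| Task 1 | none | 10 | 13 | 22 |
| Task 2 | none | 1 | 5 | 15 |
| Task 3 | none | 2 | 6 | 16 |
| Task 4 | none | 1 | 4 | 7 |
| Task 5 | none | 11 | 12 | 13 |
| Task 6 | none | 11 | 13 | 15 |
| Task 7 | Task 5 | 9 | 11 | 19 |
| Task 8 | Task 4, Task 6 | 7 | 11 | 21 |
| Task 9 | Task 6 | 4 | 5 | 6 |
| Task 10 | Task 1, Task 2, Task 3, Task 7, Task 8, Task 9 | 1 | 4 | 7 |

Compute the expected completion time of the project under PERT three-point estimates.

te_Task 1 = (10 + 4·13 + 22)/6 = 84/6 = 14
te_Task 2 = (1 + 4·5 + 15)/6 = 36/6 = 6
te_Task 3 = (2 + 4·6 + 16)/6 = 42/6 = 7
te_Task 4 = (1 + 4·4 + 7)/6 = 24/6 = 4
te_Task 5 = (11 + 4·12 + 13)/6 = 72/6 = 12
te_Task 6 = (11 + 4·13 + 15)/6 = 78/6 = 13
te_Task 7 = (9 + 4·11 + 19)/6 = 72/6 = 12
te_Task 8 = (7 + 4·11 + 21)/6 = 72/6 = 12
te_Task 9 = (4 + 4·5 + 6)/6 = 30/6 = 5
te_Task 10 = (1 + 4·4 + 7)/6 = 24/6 = 4

Forward pass:
ES_Task 1 = 0; EF_Task 1 = 14
ES_Task 2 = 0; EF_Task 2 = 6
ES_Task 3 = 0; EF_Task 3 = 7
ES_Task 4 = 0; EF_Task 4 = 4
ES_Task 5 = 0; EF_Task 5 = 12
ES_Task 6 = 0; EF_Task 6 = 13
ES_Task 7 = 12; EF_Task 7 = 12+12 = 24
ES_Task 8 = max(EF_Task 4=4, EF_Task 6=13) = 13; EF_Task 8 = 13+12 = 25
ES_Task 9 = 13; EF_Task 9 = 13+5 = 18
ES_Task 10 = max(EF_Task 1=14, EF_Task 2=6, EF_Task 3=7, EF_Task 7=24, EF_Task 8=25, EF_Task 9=18) = 25; EF_Task 10 = 25+4 = 29
Expected project duration μ = 29 days. Critical path: Task 6 → Task 8 → Task 10.

29 days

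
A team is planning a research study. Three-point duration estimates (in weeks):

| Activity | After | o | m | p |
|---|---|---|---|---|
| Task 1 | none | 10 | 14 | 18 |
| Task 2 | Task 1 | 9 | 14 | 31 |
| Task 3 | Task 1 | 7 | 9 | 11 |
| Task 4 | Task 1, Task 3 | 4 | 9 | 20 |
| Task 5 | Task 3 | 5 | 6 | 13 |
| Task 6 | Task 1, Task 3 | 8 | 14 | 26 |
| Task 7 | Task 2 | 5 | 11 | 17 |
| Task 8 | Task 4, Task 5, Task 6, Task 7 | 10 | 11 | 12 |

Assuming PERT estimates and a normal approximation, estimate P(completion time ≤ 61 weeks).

te_Task 1 = (10 + 4·14 + 18)/6 = 84/6 = 14; σ²_Task 1 = ((18−10)/6)² = 1.778
te_Task 2 = (9 + 4·14 + 31)/6 = 96/6 = 16; σ²_Task 2 = ((31−9)/6)² = 13.444
te_Task 3 = (7 + 4·9 + 11)/6 = 54/6 = 9; σ²_Task 3 = ((11−7)/6)² = 0.444
te_Task 4 = (4 + 4·9 + 20)/6 = 60/6 = 10; σ²_Task 4 = ((20−4)/6)² = 7.111
te_Task 5 = (5 + 4·6 + 13)/6 = 42/6 = 7; σ²_Task 5 = ((13−5)/6)² = 1.778
te_Task 6 = (8 + 4·14 + 26)/6 = 90/6 = 15; σ²_Task 6 = ((26−8)/6)² = 9.000
te_Task 7 = (5 + 4·11 + 17)/6 = 66/6 = 11; σ²_Task 7 = ((17−5)/6)² = 4.000
te_Task 8 = (10 + 4·11 + 12)/6 = 66/6 = 11; σ²_Task 8 = ((12−10)/6)² = 0.111

Forward pass:
ES_Task 1 = 0; EF_Task 1 = 14
ES_Task 2 = 14; EF_Task 2 = 14+16 = 30
ES_Task 3 = 14; EF_Task 3 = 14+9 = 23
ES_Task 4 = max(EF_Task 1=14, EF_Task 3=23) = 23; EF_Task 4 = 23+10 = 33
ES_Task 5 = 23; EF_Task 5 = 23+7 = 30
ES_Task 6 = max(EF_Task 1=14, EF_Task 3=23) = 23; EF_Task 6 = 23+15 = 38
ES_Task 7 = 30; EF_Task 7 = 30+11 = 41
ES_Task 8 = max(EF_Task 4=33, EF_Task 5=30, EF_Task 6=38, EF_Task 7=41) = 41; EF_Task 8 = 41+11 = 52
Expected project duration μ = 52 weeks. Critical path: Task 1 → Task 2 → Task 7 → Task 8.

Variance along critical path = 1.778 + 13.444 + 4.000 + 0.111 = 19.333; σ = √19.333 = 4.397 weeks.
Z = (61 − 52) / 4.397 = 2.047
P(T ≤ 61) = Φ(2.047) ≈ 0.980

0.980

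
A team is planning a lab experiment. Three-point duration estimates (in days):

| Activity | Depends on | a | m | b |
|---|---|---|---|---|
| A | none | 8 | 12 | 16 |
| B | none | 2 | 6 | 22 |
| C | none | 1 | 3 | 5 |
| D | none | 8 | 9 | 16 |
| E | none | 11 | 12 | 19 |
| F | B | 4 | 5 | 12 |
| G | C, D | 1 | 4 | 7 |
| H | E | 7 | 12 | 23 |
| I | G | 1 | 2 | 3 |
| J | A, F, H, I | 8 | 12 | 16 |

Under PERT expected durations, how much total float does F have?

te_A = (8 + 4·12 + 16)/6 = 72/6 = 12
te_B = (2 + 4·6 + 22)/6 = 48/6 = 8
te_C = (1 + 4·3 + 5)/6 = 18/6 = 3
te_D = (8 + 4·9 + 16)/6 = 60/6 = 10
te_E = (11 + 4·12 + 19)/6 = 78/6 = 13
te_F = (4 + 4·5 + 12)/6 = 36/6 = 6
te_G = (1 + 4·4 + 7)/6 = 24/6 = 4
te_H = (7 + 4·12 + 23)/6 = 78/6 = 13
te_I = (1 + 4·2 + 3)/6 = 12/6 = 2
te_J = (8 + 4·12 + 16)/6 = 72/6 = 12

Forward pass:
ES_A = 0; EF_A = 12
ES_B = 0; EF_B = 8
ES_C = 0; EF_C = 3
ES_D = 0; EF_D = 10
ES_E = 0; EF_E = 13
ES_F = 8; EF_F = 8+6 = 14
ES_G = max(EF_C=3, EF_D=10) = 10; EF_G = 10+4 = 14
ES_H = 13; EF_H = 13+13 = 26
ES_I = 14; EF_I = 14+2 = 16
ES_J = max(EF_A=12, EF_F=14, EF_H=26, EF_I=16) = 26; EF_J = 26+12 = 38
Expected project duration μ = 38 days. Critical path: E → H → J.

Backward pass:
LF_J = 38; LS_J = 38−12 = 26
LF_I = LS_J = 26; LS_I = 26−2 = 24
LF_H = LS_J = 26; LS_H = 26−13 = 13
LF_G = LS_I = 24; LS_G = 24−4 = 20
LF_F = LS_J = 26; LS_F = 26−6 = 20
LF_E = LS_H = 13; LS_E = 13−13 = 0
LF_D = LS_G = 20; LS_D = 20−10 = 10
LF_C = LS_G = 20; LS_C = 20−3 = 17
LF_B = LS_F = 20; LS_B = 20−8 = 12
LF_A = LS_J = 26; LS_A = 26−12 = 14
Slack_F = LS_F − ES_F = 20 − 8 = 12

12 days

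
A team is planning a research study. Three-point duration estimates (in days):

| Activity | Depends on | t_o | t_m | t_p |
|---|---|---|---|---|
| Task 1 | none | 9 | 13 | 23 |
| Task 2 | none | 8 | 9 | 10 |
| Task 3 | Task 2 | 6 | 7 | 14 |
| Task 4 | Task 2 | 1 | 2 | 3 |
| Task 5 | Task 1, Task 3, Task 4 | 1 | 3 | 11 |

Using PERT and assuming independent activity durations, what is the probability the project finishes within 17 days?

te_Task 1 = (9 + 4·13 + 23)/6 = 84/6 = 14; σ²_Task 1 = ((23−9)/6)² = 5.444
te_Task 2 = (8 + 4·9 + 10)/6 = 54/6 = 9; σ²_Task 2 = ((10−8)/6)² = 0.111
te_Task 3 = (6 + 4·7 + 14)/6 = 48/6 = 8; σ²_Task 3 = ((14−6)/6)² = 1.778
te_Task 4 = (1 + 4·2 + 3)/6 = 12/6 = 2; σ²_Task 4 = ((3−1)/6)² = 0.111
te_Task 5 = (1 + 4·3 + 11)/6 = 24/6 = 4; σ²_Task 5 = ((11−1)/6)² = 2.778

Forward pass:
ES_Task 1 = 0; EF_Task 1 = 14
ES_Task 2 = 0; EF_Task 2 = 9
ES_Task 3 = 9; EF_Task 3 = 9+8 = 17
ES_Task 4 = 9; EF_Task 4 = 9+2 = 11
ES_Task 5 = max(EF_Task 1=14, EF_Task 3=17, EF_Task 4=11) = 17; EF_Task 5 = 17+4 = 21
Expected project duration μ = 21 days. Critical path: Task 2 → Task 3 → Task 5.

Variance along critical path = 0.111 + 1.778 + 2.778 = 4.667; σ = √4.667 = 2.160 days.
Z = (17 − 21) / 2.160 = -1.852
P(T ≤ 17) = Φ(-1.852) ≈ 0.032

0.032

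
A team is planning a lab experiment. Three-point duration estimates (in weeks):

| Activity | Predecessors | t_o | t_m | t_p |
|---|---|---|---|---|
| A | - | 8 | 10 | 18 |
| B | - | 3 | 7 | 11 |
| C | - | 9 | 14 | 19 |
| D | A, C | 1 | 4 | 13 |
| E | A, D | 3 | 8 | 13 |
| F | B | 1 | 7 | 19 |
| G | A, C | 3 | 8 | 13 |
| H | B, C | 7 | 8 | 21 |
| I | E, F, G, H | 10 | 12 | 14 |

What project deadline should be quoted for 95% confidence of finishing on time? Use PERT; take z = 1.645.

44.2 weeks

te_A = (8 + 4·10 + 18)/6 = 66/6 = 11; σ²_A = ((18−8)/6)² = 2.778
te_B = (3 + 4·7 + 11)/6 = 42/6 = 7; σ²_B = ((11−3)/6)² = 1.778
te_C = (9 + 4·14 + 19)/6 = 84/6 = 14; σ²_C = ((19−9)/6)² = 2.778
te_D = (1 + 4·4 + 13)/6 = 30/6 = 5; σ²_D = ((13−1)/6)² = 4.000
te_E = (3 + 4·8 + 13)/6 = 48/6 = 8; σ²_E = ((13−3)/6)² = 2.778
te_F = (1 + 4·7 + 19)/6 = 48/6 = 8; σ²_F = ((19−1)/6)² = 9.000
te_G = (3 + 4·8 + 13)/6 = 48/6 = 8; σ²_G = ((13−3)/6)² = 2.778
te_H = (7 + 4·8 + 21)/6 = 60/6 = 10; σ²_H = ((21−7)/6)² = 5.444
te_I = (10 + 4·12 + 14)/6 = 72/6 = 12; σ²_I = ((14−10)/6)² = 0.444

Forward pass:
ES_A = 0; EF_A = 11
ES_B = 0; EF_B = 7
ES_C = 0; EF_C = 14
ES_D = max(EF_A=11, EF_C=14) = 14; EF_D = 14+5 = 19
ES_E = max(EF_A=11, EF_D=19) = 19; EF_E = 19+8 = 27
ES_F = 7; EF_F = 7+8 = 15
ES_G = max(EF_A=11, EF_C=14) = 14; EF_G = 14+8 = 22
ES_H = max(EF_B=7, EF_C=14) = 14; EF_H = 14+10 = 24
ES_I = max(EF_E=27, EF_F=15, EF_G=22, EF_H=24) = 27; EF_I = 27+12 = 39
Expected project duration μ = 39 weeks. Critical path: C → D → E → I.

Variance along critical path = 2.778 + 4.000 + 2.778 + 0.444 = 10.000; σ = 3.162 weeks.
D = μ + z·σ = 39 + 1.645·3.162 = 44.2 weeks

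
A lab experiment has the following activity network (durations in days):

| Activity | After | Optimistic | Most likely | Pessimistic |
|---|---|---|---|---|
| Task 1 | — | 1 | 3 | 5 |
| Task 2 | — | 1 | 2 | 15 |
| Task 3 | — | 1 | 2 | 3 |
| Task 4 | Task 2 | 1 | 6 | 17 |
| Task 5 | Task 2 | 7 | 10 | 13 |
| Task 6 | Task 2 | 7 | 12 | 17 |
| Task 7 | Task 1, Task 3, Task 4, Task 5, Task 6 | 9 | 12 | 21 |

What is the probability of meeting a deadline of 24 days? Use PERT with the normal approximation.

0.076

te_Task 1 = (1 + 4·3 + 5)/6 = 18/6 = 3; σ²_Task 1 = ((5−1)/6)² = 0.444
te_Task 2 = (1 + 4·2 + 15)/6 = 24/6 = 4; σ²_Task 2 = ((15−1)/6)² = 5.444
te_Task 3 = (1 + 4·2 + 3)/6 = 12/6 = 2; σ²_Task 3 = ((3−1)/6)² = 0.111
te_Task 4 = (1 + 4·6 + 17)/6 = 42/6 = 7; σ²_Task 4 = ((17−1)/6)² = 7.111
te_Task 5 = (7 + 4·10 + 13)/6 = 60/6 = 10; σ²_Task 5 = ((13−7)/6)² = 1.000
te_Task 6 = (7 + 4·12 + 17)/6 = 72/6 = 12; σ²_Task 6 = ((17−7)/6)² = 2.778
te_Task 7 = (9 + 4·12 + 21)/6 = 78/6 = 13; σ²_Task 7 = ((21−9)/6)² = 4.000

Forward pass:
ES_Task 1 = 0; EF_Task 1 = 3
ES_Task 2 = 0; EF_Task 2 = 4
ES_Task 3 = 0; EF_Task 3 = 2
ES_Task 4 = 4; EF_Task 4 = 4+7 = 11
ES_Task 5 = 4; EF_Task 5 = 4+10 = 14
ES_Task 6 = 4; EF_Task 6 = 4+12 = 16
ES_Task 7 = max(EF_Task 1=3, EF_Task 3=2, EF_Task 4=11, EF_Task 5=14, EF_Task 6=16) = 16; EF_Task 7 = 16+13 = 29
Expected project duration μ = 29 days. Critical path: Task 2 → Task 6 → Task 7.

Variance along critical path = 5.444 + 2.778 + 4.000 = 12.222; σ = √12.222 = 3.496 days.
Z = (24 − 29) / 3.496 = -1.430
P(T ≤ 24) = Φ(-1.430) ≈ 0.076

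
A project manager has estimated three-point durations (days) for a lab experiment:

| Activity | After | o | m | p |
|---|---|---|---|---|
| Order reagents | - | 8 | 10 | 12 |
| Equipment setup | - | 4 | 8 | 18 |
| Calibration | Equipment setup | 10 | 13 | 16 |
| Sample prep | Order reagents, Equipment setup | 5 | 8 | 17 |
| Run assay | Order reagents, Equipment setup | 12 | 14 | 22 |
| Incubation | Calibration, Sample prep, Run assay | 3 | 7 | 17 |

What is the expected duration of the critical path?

33 days

te_Order reagents = (8 + 4·10 + 12)/6 = 60/6 = 10
te_Equipment setup = (4 + 4·8 + 18)/6 = 54/6 = 9
te_Calibration = (10 + 4·13 + 16)/6 = 78/6 = 13
te_Sample prep = (5 + 4·8 + 17)/6 = 54/6 = 9
te_Run assay = (12 + 4·14 + 22)/6 = 90/6 = 15
te_Incubation = (3 + 4·7 + 17)/6 = 48/6 = 8

Forward pass:
ES_Order reagents = 0; EF_Order reagents = 10
ES_Equipment setup = 0; EF_Equipment setup = 9
ES_Calibration = 9; EF_Calibration = 9+13 = 22
ES_Sample prep = max(EF_Order reagents=10, EF_Equipment setup=9) = 10; EF_Sample prep = 10+9 = 19
ES_Run assay = max(EF_Order reagents=10, EF_Equipment setup=9) = 10; EF_Run assay = 10+15 = 25
ES_Incubation = max(EF_Calibration=22, EF_Sample prep=19, EF_Run assay=25) = 25; EF_Incubation = 25+8 = 33
Expected project duration μ = 33 days. Critical path: Order reagents → Run assay → Incubation.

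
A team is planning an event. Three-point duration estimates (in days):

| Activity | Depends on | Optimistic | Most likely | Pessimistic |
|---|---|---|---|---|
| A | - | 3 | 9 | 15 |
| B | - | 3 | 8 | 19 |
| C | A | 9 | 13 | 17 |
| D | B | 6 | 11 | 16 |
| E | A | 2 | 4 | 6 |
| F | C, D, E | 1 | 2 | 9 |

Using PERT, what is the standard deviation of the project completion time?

2.75 days

te_A = (3 + 4·9 + 15)/6 = 54/6 = 9; σ²_A = ((15−3)/6)² = 4.000
te_B = (3 + 4·8 + 19)/6 = 54/6 = 9; σ²_B = ((19−3)/6)² = 7.111
te_C = (9 + 4·13 + 17)/6 = 78/6 = 13; σ²_C = ((17−9)/6)² = 1.778
te_D = (6 + 4·11 + 16)/6 = 66/6 = 11; σ²_D = ((16−6)/6)² = 2.778
te_E = (2 + 4·4 + 6)/6 = 24/6 = 4; σ²_E = ((6−2)/6)² = 0.444
te_F = (1 + 4·2 + 9)/6 = 18/6 = 3; σ²_F = ((9−1)/6)² = 1.778

Forward pass:
ES_A = 0; EF_A = 9
ES_B = 0; EF_B = 9
ES_C = 9; EF_C = 9+13 = 22
ES_D = 9; EF_D = 9+11 = 20
ES_E = 9; EF_E = 9+4 = 13
ES_F = max(EF_C=22, EF_D=20, EF_E=13) = 22; EF_F = 22+3 = 25
Expected project duration μ = 25 days. Critical path: A → C → F.

Variance along critical path = 4.000 + 1.778 + 1.778 = 7.556
σ = √7.556 = 2.749 days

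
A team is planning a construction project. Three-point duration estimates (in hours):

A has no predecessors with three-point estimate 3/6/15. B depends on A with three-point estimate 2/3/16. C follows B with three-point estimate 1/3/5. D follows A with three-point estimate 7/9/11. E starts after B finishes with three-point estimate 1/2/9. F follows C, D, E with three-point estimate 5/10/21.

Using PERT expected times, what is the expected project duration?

te_A = (3 + 4·6 + 15)/6 = 42/6 = 7
te_B = (2 + 4·3 + 16)/6 = 30/6 = 5
te_C = (1 + 4·3 + 5)/6 = 18/6 = 3
te_D = (7 + 4·9 + 11)/6 = 54/6 = 9
te_E = (1 + 4·2 + 9)/6 = 18/6 = 3
te_F = (5 + 4·10 + 21)/6 = 66/6 = 11

Forward pass:
ES_A = 0; EF_A = 7
ES_B = 7; EF_B = 7+5 = 12
ES_C = 12; EF_C = 12+3 = 15
ES_D = 7; EF_D = 7+9 = 16
ES_E = 12; EF_E = 12+3 = 15
ES_F = max(EF_C=15, EF_D=16, EF_E=15) = 16; EF_F = 16+11 = 27
Expected project duration μ = 27 hours. Critical path: A → D → F.

27 hours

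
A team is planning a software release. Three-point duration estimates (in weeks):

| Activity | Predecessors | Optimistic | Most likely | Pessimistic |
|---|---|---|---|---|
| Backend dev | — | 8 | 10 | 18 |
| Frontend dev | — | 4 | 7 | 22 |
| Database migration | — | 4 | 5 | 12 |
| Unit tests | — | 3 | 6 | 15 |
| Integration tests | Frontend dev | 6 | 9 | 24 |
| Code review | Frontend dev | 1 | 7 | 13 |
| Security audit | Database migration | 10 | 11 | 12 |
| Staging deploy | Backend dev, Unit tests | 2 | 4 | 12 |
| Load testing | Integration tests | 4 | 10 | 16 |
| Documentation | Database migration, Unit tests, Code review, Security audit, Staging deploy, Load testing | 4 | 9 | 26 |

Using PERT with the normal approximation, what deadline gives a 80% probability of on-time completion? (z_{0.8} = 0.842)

46.0 weeks

te_Backend dev = (8 + 4·10 + 18)/6 = 66/6 = 11; σ²_Backend dev = ((18−8)/6)² = 2.778
te_Frontend dev = (4 + 4·7 + 22)/6 = 54/6 = 9; σ²_Frontend dev = ((22−4)/6)² = 9.000
te_Database migration = (4 + 4·5 + 12)/6 = 36/6 = 6; σ²_Database migration = ((12−4)/6)² = 1.778
te_Unit tests = (3 + 4·6 + 15)/6 = 42/6 = 7; σ²_Unit tests = ((15−3)/6)² = 4.000
te_Integration tests = (6 + 4·9 + 24)/6 = 66/6 = 11; σ²_Integration tests = ((24−6)/6)² = 9.000
te_Code review = (1 + 4·7 + 13)/6 = 42/6 = 7; σ²_Code review = ((13−1)/6)² = 4.000
te_Security audit = (10 + 4·11 + 12)/6 = 66/6 = 11; σ²_Security audit = ((12−10)/6)² = 0.111
te_Staging deploy = (2 + 4·4 + 12)/6 = 30/6 = 5; σ²_Staging deploy = ((12−2)/6)² = 2.778
te_Load testing = (4 + 4·10 + 16)/6 = 60/6 = 10; σ²_Load testing = ((16−4)/6)² = 4.000
te_Documentation = (4 + 4·9 + 26)/6 = 66/6 = 11; σ²_Documentation = ((26−4)/6)² = 13.444

Forward pass:
ES_Backend dev = 0; EF_Backend dev = 11
ES_Frontend dev = 0; EF_Frontend dev = 9
ES_Database migration = 0; EF_Database migration = 6
ES_Unit tests = 0; EF_Unit tests = 7
ES_Integration tests = 9; EF_Integration tests = 9+11 = 20
ES_Code review = 9; EF_Code review = 9+7 = 16
ES_Security audit = 6; EF_Security audit = 6+11 = 17
ES_Staging deploy = max(EF_Backend dev=11, EF_Unit tests=7) = 11; EF_Staging deploy = 11+5 = 16
ES_Load testing = 20; EF_Load testing = 20+10 = 30
ES_Documentation = max(EF_Database migration=6, EF_Unit tests=7, EF_Code review=16, EF_Security audit=17, EF_Staging deploy=16, EF_Load testing=30) = 30; EF_Documentation = 30+11 = 41
Expected project duration μ = 41 weeks. Critical path: Frontend dev → Integration tests → Load testing → Documentation.

Variance along critical path = 9.000 + 9.000 + 4.000 + 13.444 = 35.444; σ = 5.954 weeks.
D = μ + z·σ = 41 + 0.842·5.954 = 46.0 weeks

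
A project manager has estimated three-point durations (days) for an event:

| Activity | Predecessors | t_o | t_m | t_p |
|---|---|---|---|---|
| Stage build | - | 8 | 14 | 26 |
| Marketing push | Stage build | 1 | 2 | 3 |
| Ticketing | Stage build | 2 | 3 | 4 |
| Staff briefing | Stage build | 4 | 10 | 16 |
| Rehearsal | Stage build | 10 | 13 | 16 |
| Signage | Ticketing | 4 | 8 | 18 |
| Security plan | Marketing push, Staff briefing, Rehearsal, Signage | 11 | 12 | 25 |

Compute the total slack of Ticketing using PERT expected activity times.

1 days

te_Stage build = (8 + 4·14 + 26)/6 = 90/6 = 15
te_Marketing push = (1 + 4·2 + 3)/6 = 12/6 = 2
te_Ticketing = (2 + 4·3 + 4)/6 = 18/6 = 3
te_Staff briefing = (4 + 4·10 + 16)/6 = 60/6 = 10
te_Rehearsal = (10 + 4·13 + 16)/6 = 78/6 = 13
te_Signage = (4 + 4·8 + 18)/6 = 54/6 = 9
te_Security plan = (11 + 4·12 + 25)/6 = 84/6 = 14

Forward pass:
ES_Stage build = 0; EF_Stage build = 15
ES_Marketing push = 15; EF_Marketing push = 15+2 = 17
ES_Ticketing = 15; EF_Ticketing = 15+3 = 18
ES_Staff briefing = 15; EF_Staff briefing = 15+10 = 25
ES_Rehearsal = 15; EF_Rehearsal = 15+13 = 28
ES_Signage = 18; EF_Signage = 18+9 = 27
ES_Security plan = max(EF_Marketing push=17, EF_Staff briefing=25, EF_Rehearsal=28, EF_Signage=27) = 28; EF_Security plan = 28+14 = 42
Expected project duration μ = 42 days. Critical path: Stage build → Rehearsal → Security plan.

Backward pass:
LF_Security plan = 42; LS_Security plan = 42−14 = 28
LF_Signage = LS_Security plan = 28; LS_Signage = 28−9 = 19
LF_Rehearsal = LS_Security plan = 28; LS_Rehearsal = 28−13 = 15
LF_Staff briefing = LS_Security plan = 28; LS_Staff briefing = 28−10 = 18
LF_Ticketing = LS_Signage = 19; LS_Ticketing = 19−3 = 16
LF_Marketing push = LS_Security plan = 28; LS_Marketing push = 28−2 = 26
LF_Stage build = min(LS_Marketing push=26, LS_Ticketing=16, LS_Staff briefing=18, LS_Rehearsal=15) = 15; LS_Stage build = 15−15 = 0
Slack_Ticketing = LS_Ticketing − ES_Ticketing = 16 − 15 = 1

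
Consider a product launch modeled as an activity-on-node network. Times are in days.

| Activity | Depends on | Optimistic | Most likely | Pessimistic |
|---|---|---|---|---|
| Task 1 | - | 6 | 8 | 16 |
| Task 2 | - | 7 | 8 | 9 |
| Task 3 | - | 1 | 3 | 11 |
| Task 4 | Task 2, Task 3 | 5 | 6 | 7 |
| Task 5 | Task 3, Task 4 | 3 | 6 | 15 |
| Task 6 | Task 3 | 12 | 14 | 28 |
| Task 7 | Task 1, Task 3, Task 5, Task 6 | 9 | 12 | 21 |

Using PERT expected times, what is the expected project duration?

34 days

te_Task 1 = (6 + 4·8 + 16)/6 = 54/6 = 9
te_Task 2 = (7 + 4·8 + 9)/6 = 48/6 = 8
te_Task 3 = (1 + 4·3 + 11)/6 = 24/6 = 4
te_Task 4 = (5 + 4·6 + 7)/6 = 36/6 = 6
te_Task 5 = (3 + 4·6 + 15)/6 = 42/6 = 7
te_Task 6 = (12 + 4·14 + 28)/6 = 96/6 = 16
te_Task 7 = (9 + 4·12 + 21)/6 = 78/6 = 13

Forward pass:
ES_Task 1 = 0; EF_Task 1 = 9
ES_Task 2 = 0; EF_Task 2 = 8
ES_Task 3 = 0; EF_Task 3 = 4
ES_Task 4 = max(EF_Task 2=8, EF_Task 3=4) = 8; EF_Task 4 = 8+6 = 14
ES_Task 5 = max(EF_Task 3=4, EF_Task 4=14) = 14; EF_Task 5 = 14+7 = 21
ES_Task 6 = 4; EF_Task 6 = 4+16 = 20
ES_Task 7 = max(EF_Task 1=9, EF_Task 3=4, EF_Task 5=21, EF_Task 6=20) = 21; EF_Task 7 = 21+13 = 34
Expected project duration μ = 34 days. Critical path: Task 2 → Task 4 → Task 5 → Task 7.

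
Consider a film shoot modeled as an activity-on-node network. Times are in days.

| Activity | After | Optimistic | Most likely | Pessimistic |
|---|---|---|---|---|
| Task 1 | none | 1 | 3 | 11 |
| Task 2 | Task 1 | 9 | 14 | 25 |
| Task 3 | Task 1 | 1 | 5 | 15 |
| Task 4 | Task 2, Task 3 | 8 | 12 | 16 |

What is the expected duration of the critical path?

31 days

te_Task 1 = (1 + 4·3 + 11)/6 = 24/6 = 4
te_Task 2 = (9 + 4·14 + 25)/6 = 90/6 = 15
te_Task 3 = (1 + 4·5 + 15)/6 = 36/6 = 6
te_Task 4 = (8 + 4·12 + 16)/6 = 72/6 = 12

Forward pass:
ES_Task 1 = 0; EF_Task 1 = 4
ES_Task 2 = 4; EF_Task 2 = 4+15 = 19
ES_Task 3 = 4; EF_Task 3 = 4+6 = 10
ES_Task 4 = max(EF_Task 2=19, EF_Task 3=10) = 19; EF_Task 4 = 19+12 = 31
Expected project duration μ = 31 days. Critical path: Task 1 → Task 2 → Task 4.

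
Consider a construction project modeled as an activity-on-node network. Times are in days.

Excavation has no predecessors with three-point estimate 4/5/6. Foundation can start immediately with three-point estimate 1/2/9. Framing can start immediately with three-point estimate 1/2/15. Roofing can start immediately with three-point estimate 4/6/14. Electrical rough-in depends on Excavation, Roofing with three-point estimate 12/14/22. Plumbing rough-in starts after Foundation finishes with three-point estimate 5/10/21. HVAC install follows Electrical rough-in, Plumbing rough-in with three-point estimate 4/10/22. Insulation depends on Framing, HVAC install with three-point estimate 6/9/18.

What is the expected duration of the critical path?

43 days

te_Excavation = (4 + 4·5 + 6)/6 = 30/6 = 5
te_Foundation = (1 + 4·2 + 9)/6 = 18/6 = 3
te_Framing = (1 + 4·2 + 15)/6 = 24/6 = 4
te_Roofing = (4 + 4·6 + 14)/6 = 42/6 = 7
te_Electrical rough-in = (12 + 4·14 + 22)/6 = 90/6 = 15
te_Plumbing rough-in = (5 + 4·10 + 21)/6 = 66/6 = 11
te_HVAC install = (4 + 4·10 + 22)/6 = 66/6 = 11
te_Insulation = (6 + 4·9 + 18)/6 = 60/6 = 10

Forward pass:
ES_Excavation = 0; EF_Excavation = 5
ES_Foundation = 0; EF_Foundation = 3
ES_Framing = 0; EF_Framing = 4
ES_Roofing = 0; EF_Roofing = 7
ES_Electrical rough-in = max(EF_Excavation=5, EF_Roofing=7) = 7; EF_Electrical rough-in = 7+15 = 22
ES_Plumbing rough-in = 3; EF_Plumbing rough-in = 3+11 = 14
ES_HVAC install = max(EF_Electrical rough-in=22, EF_Plumbing rough-in=14) = 22; EF_HVAC install = 22+11 = 33
ES_Insulation = max(EF_Framing=4, EF_HVAC install=33) = 33; EF_Insulation = 33+10 = 43
Expected project duration μ = 43 days. Critical path: Roofing → Electrical rough-in → HVAC install → Insulation.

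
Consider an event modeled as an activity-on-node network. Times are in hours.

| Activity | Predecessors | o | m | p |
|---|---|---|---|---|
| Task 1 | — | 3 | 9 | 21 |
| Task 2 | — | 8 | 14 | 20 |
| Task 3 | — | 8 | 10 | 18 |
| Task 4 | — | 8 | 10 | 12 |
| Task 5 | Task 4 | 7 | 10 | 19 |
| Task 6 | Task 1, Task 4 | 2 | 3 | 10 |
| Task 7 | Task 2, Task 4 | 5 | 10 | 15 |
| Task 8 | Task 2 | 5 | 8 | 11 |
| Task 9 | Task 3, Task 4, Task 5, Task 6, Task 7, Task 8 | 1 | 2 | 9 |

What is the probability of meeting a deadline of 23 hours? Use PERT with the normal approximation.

te_Task 1 = (3 + 4·9 + 21)/6 = 60/6 = 10; σ²_Task 1 = ((21−3)/6)² = 9.000
te_Task 2 = (8 + 4·14 + 20)/6 = 84/6 = 14; σ²_Task 2 = ((20−8)/6)² = 4.000
te_Task 3 = (8 + 4·10 + 18)/6 = 66/6 = 11; σ²_Task 3 = ((18−8)/6)² = 2.778
te_Task 4 = (8 + 4·10 + 12)/6 = 60/6 = 10; σ²_Task 4 = ((12−8)/6)² = 0.444
te_Task 5 = (7 + 4·10 + 19)/6 = 66/6 = 11; σ²_Task 5 = ((19−7)/6)² = 4.000
te_Task 6 = (2 + 4·3 + 10)/6 = 24/6 = 4; σ²_Task 6 = ((10−2)/6)² = 1.778
te_Task 7 = (5 + 4·10 + 15)/6 = 60/6 = 10; σ²_Task 7 = ((15−5)/6)² = 2.778
te_Task 8 = (5 + 4·8 + 11)/6 = 48/6 = 8; σ²_Task 8 = ((11−5)/6)² = 1.000
te_Task 9 = (1 + 4·2 + 9)/6 = 18/6 = 3; σ²_Task 9 = ((9−1)/6)² = 1.778

Forward pass:
ES_Task 1 = 0; EF_Task 1 = 10
ES_Task 2 = 0; EF_Task 2 = 14
ES_Task 3 = 0; EF_Task 3 = 11
ES_Task 4 = 0; EF_Task 4 = 10
ES_Task 5 = 10; EF_Task 5 = 10+11 = 21
ES_Task 6 = max(EF_Task 1=10, EF_Task 4=10) = 10; EF_Task 6 = 10+4 = 14
ES_Task 7 = max(EF_Task 2=14, EF_Task 4=10) = 14; EF_Task 7 = 14+10 = 24
ES_Task 8 = 14; EF_Task 8 = 14+8 = 22
ES_Task 9 = max(EF_Task 3=11, EF_Task 4=10, EF_Task 5=21, EF_Task 6=14, EF_Task 7=24, EF_Task 8=22) = 24; EF_Task 9 = 24+3 = 27
Expected project duration μ = 27 hours. Critical path: Task 2 → Task 7 → Task 9.

Variance along critical path = 4.000 + 2.778 + 1.778 = 8.556; σ = √8.556 = 2.925 hours.
Z = (23 − 27) / 2.925 = -1.368
P(T ≤ 23) = Φ(-1.368) ≈ 0.086

0.086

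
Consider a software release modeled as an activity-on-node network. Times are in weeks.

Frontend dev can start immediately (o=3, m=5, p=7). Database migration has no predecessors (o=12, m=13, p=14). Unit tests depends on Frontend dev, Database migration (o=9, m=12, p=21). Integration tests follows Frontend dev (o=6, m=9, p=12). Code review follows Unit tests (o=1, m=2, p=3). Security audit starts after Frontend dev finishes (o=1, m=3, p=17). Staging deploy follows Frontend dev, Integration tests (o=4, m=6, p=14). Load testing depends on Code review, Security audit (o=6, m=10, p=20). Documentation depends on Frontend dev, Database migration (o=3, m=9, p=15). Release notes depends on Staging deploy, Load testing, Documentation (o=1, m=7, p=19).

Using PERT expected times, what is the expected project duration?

47 weeks

te_Frontend dev = (3 + 4·5 + 7)/6 = 30/6 = 5
te_Database migration = (12 + 4·13 + 14)/6 = 78/6 = 13
te_Unit tests = (9 + 4·12 + 21)/6 = 78/6 = 13
te_Integration tests = (6 + 4·9 + 12)/6 = 54/6 = 9
te_Code review = (1 + 4·2 + 3)/6 = 12/6 = 2
te_Security audit = (1 + 4·3 + 17)/6 = 30/6 = 5
te_Staging deploy = (4 + 4·6 + 14)/6 = 42/6 = 7
te_Load testing = (6 + 4·10 + 20)/6 = 66/6 = 11
te_Documentation = (3 + 4·9 + 15)/6 = 54/6 = 9
te_Release notes = (1 + 4·7 + 19)/6 = 48/6 = 8

Forward pass:
ES_Frontend dev = 0; EF_Frontend dev = 5
ES_Database migration = 0; EF_Database migration = 13
ES_Unit tests = max(EF_Frontend dev=5, EF_Database migration=13) = 13; EF_Unit tests = 13+13 = 26
ES_Integration tests = 5; EF_Integration tests = 5+9 = 14
ES_Code review = 26; EF_Code review = 26+2 = 28
ES_Security audit = 5; EF_Security audit = 5+5 = 10
ES_Staging deploy = max(EF_Frontend dev=5, EF_Integration tests=14) = 14; EF_Staging deploy = 14+7 = 21
ES_Load testing = max(EF_Code review=28, EF_Security audit=10) = 28; EF_Load testing = 28+11 = 39
ES_Documentation = max(EF_Frontend dev=5, EF_Database migration=13) = 13; EF_Documentation = 13+9 = 22
ES_Release notes = max(EF_Staging deploy=21, EF_Load testing=39, EF_Documentation=22) = 39; EF_Release notes = 39+8 = 47
Expected project duration μ = 47 weeks. Critical path: Database migration → Unit tests → Code review → Load testing → Release notes.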